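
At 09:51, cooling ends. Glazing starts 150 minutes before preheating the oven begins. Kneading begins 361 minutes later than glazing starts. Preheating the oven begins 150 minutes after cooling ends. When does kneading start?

Preheating the oven starts at 09:51 + 150 min = 12:21.
Glazing starts at 12:21 − 150 min = 09:51.
Kneading starts at 09:51 + 361 min = 15:52.

15:52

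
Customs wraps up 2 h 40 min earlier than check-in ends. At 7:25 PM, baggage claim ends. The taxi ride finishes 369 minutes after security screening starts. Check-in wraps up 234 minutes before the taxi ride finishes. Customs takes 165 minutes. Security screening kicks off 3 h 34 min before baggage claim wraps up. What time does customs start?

12:41 PM

Security screening starts at 7:25 PM − 214 min = 3:51 PM.
The taxi ride ends at 3:51 PM + 369 min = 10:00 PM.
Check-in ends at 10:00 PM − 234 min = 6:06 PM.
Customs ends at 6:06 PM − 160 min = 3:26 PM.
Customs starts at 3:26 PM − 165 min = 12:41 PM.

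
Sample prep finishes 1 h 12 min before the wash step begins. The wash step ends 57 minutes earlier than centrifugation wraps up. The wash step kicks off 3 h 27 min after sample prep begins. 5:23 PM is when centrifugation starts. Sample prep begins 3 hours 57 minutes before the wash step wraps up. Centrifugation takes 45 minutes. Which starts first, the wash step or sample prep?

sample prep

Centrifugation ends at 5:23 PM + 45 min = 6:08 PM.
The wash step ends at 6:08 PM − 57 min = 5:11 PM.
Sample prep starts at 5:11 PM − 237 min = 1:14 PM.
The wash step starts at 1:14 PM + 207 min = 4:41 PM.
The wash step starts at 4:41 PM and sample prep starts at 1:14 PM, so sample prep is first.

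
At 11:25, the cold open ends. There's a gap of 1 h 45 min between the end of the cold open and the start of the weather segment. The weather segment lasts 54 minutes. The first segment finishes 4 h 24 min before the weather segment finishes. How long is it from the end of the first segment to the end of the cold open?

105 minutes

The weather segment starts at 11:25 + 105 min = 13:10.
The weather segment ends at 13:10 + 54 min = 14:04.
The first segment ends at 14:04 − 264 min = 09:40.
From 09:40 to 11:25 is 105 minutes.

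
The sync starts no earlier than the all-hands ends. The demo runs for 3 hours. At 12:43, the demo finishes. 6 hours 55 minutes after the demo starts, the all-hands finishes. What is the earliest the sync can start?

The demo starts at 12:43 − 180 min = 09:43.
The all-hands ends at 09:43 + 415 min = 16:38.
The sync is bounded by the all-hands, so the earliest it can start is 16:38.

16:38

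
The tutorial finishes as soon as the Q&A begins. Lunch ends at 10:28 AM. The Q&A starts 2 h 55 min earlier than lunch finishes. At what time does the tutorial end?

7:33 AM

The Q&A starts at 10:28 AM − 175 min = 7:33 AM.
So the tutorial ends at 7:33 AM.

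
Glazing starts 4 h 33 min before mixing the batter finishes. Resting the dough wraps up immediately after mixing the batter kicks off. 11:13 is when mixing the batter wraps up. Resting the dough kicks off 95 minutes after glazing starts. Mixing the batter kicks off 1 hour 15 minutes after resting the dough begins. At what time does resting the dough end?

Glazing starts at 11:13 − 273 min = 06:40.
Resting the dough starts at 06:40 + 95 min = 08:15.
Mixing the batter starts at 08:15 + 75 min = 09:30.
So resting the dough ends at 09:30.

09:30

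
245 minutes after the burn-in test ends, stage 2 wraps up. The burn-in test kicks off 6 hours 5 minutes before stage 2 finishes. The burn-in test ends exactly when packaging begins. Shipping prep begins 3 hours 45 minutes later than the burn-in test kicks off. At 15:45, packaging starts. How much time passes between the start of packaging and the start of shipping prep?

1 h 45 min

The burn-in test ends at 15:45.
Stage 2 ends at 15:45 + 245 min = 19:50.
The burn-in test starts at 19:50 − 365 min = 13:45.
Shipping prep starts at 13:45 + 225 min = 17:30.
From 15:45 to 17:30 is 1 h 45 min.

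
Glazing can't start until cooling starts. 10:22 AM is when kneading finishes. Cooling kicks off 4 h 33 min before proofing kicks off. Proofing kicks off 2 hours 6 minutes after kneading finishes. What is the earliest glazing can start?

Proofing starts at 10:22 AM + 126 min = 12:28 PM.
Cooling starts at 12:28 PM − 273 min = 7:55 AM.
Glazing is bounded by cooling, so the earliest it can start is 7:55 AM.

7:55 AM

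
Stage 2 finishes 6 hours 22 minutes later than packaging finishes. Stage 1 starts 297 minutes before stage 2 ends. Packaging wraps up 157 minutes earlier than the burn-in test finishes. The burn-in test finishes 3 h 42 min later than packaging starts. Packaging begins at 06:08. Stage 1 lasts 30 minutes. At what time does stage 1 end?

09:08

The burn-in test ends at 06:08 + 222 min = 09:50.
Packaging ends at 09:50 − 157 min = 07:13.
Stage 2 ends at 07:13 + 382 min = 13:35.
Stage 1 starts at 13:35 − 297 min = 08:38.
Stage 1 ends at 08:38 + 30 min = 09:08.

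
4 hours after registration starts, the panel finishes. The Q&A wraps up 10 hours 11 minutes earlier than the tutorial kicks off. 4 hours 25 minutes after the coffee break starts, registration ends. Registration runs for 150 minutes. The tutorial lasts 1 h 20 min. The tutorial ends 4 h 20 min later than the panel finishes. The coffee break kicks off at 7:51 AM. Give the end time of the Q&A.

Registration ends at 7:51 AM + 265 min = 12:16 PM.
Registration starts at 12:16 PM − 150 min = 9:46 AM.
The panel ends at 9:46 AM + 240 min = 1:46 PM.
The tutorial ends at 1:46 PM + 260 min = 6:06 PM.
The tutorial starts at 6:06 PM − 80 min = 4:46 PM.
The Q&A ends at 4:46 PM − 611 min = 6:35 AM.

6:35 AM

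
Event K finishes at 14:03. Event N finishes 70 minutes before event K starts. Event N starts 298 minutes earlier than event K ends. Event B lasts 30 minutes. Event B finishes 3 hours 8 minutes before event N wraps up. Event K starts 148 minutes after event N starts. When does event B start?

Event N starts at 14:03 − 298 min = 09:05.
Event K starts at 09:05 + 148 min = 11:33.
Event N ends at 11:33 − 70 min = 10:23.
Event B ends at 10:23 − 188 min = 07:15.
Event B starts at 07:15 − 30 min = 06:45.

06:45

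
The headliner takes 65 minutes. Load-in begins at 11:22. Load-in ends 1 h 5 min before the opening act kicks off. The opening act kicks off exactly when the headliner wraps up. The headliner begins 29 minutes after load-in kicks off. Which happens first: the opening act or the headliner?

The headliner starts at 11:22 + 29 min = 11:51.
The headliner ends at 11:51 + 65 min = 12:56.
So the opening act starts at 12:56.
The opening act starts at 12:56 and the headliner starts at 11:51, so the headliner is first.

the headliner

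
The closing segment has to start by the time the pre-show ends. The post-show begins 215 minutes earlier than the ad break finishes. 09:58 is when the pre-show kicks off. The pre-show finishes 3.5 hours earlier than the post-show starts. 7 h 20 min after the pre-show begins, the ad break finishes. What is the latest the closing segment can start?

10:13

The ad break ends at 09:58 + 440 min = 17:18.
The post-show starts at 17:18 − 215 min = 13:43.
The pre-show ends at 13:43 − 210 min = 10:13.
The closing segment is bounded by the pre-show, so the latest it can start is 10:13.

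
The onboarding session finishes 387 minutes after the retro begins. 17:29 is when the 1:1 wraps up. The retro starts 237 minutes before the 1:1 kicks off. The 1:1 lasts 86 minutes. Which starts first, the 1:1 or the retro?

The 1:1 starts at 17:29 − 86 min = 16:03.
The retro starts at 16:03 − 237 min = 12:06.
The 1:1 starts at 16:03 and the retro starts at 12:06, so the retro is first.

the retro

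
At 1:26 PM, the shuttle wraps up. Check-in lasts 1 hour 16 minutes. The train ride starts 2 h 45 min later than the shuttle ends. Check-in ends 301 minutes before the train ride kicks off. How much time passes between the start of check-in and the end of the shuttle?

The train ride starts at 1:26 PM + 165 min = 4:11 PM.
Check-in ends at 4:11 PM − 301 min = 11:10 AM.
Check-in starts at 11:10 AM − 76 min = 9:54 AM.
From 9:54 AM to 1:26 PM is 212 minutes.

212 minutes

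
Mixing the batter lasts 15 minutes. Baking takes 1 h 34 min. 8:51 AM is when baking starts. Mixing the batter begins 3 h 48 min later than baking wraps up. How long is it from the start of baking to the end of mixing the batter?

Baking ends at 8:51 AM + 94 min = 10:25 AM.
Mixing the batter starts at 10:25 AM + 228 min = 2:13 PM.
Mixing the batter ends at 2:13 PM + 15 min = 2:28 PM.
From 8:51 AM to 2:28 PM is 337 minutes.

337 minutes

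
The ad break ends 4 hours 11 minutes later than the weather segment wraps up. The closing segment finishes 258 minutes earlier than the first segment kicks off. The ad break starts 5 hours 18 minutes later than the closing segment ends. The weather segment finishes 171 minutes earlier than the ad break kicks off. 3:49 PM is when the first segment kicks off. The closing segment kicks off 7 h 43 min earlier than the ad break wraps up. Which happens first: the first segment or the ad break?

The closing segment ends at 3:49 PM − 258 min = 11:31 AM.
The ad break starts at 11:31 AM + 318 min = 4:49 PM.
The first segment starts at 3:49 PM and the ad break starts at 4:49 PM, so the first segment is first.

the first segment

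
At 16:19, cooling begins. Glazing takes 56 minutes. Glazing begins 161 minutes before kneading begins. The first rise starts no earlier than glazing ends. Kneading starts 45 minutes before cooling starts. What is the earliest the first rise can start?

13:49

Kneading starts at 16:19 − 45 min = 15:34.
Glazing starts at 15:34 − 161 min = 12:53.
Glazing ends at 12:53 + 56 min = 13:49.
The first rise is bounded by glazing, so the earliest it can start is 13:49.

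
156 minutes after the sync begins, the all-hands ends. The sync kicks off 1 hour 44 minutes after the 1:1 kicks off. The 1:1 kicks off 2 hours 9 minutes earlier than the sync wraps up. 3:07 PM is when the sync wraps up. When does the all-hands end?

5:18 PM

The 1:1 starts at 3:07 PM − 129 min = 12:58 PM.
The sync starts at 12:58 PM + 104 min = 2:42 PM.
The all-hands ends at 2:42 PM + 156 min = 5:18 PM.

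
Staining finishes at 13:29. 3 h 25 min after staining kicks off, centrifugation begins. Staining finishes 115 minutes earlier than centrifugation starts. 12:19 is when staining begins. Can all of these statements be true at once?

No

Centrifugation starts at 12:19 + 205 min = 15:44.
Staining ends at 15:44 − 115 min = 13:49.
But staining is also said to end at 13:29 — a 20-minute conflict.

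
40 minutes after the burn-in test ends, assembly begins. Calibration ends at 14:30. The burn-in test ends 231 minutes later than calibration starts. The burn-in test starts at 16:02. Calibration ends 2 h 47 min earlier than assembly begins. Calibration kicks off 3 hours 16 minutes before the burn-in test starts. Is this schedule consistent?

Yes

Calibration starts at 16:02 − 196 min = 12:46.
The burn-in test ends at 12:46 + 231 min = 16:37.
Assembly starts at 16:37 + 40 min = 17:17.
Calibration ends at 17:17 − 167 min = 14:30.
That matches the stated 14:30, so the schedule is consistent.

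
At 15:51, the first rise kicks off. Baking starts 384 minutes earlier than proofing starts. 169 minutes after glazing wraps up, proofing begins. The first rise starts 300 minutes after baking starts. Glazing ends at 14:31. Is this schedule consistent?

No

Proofing starts at 14:31 + 169 min = 17:20.
Baking starts at 17:20 − 384 min = 10:56.
The first rise starts at 10:56 + 300 min = 15:56.
But the first rise is also said to start at 15:51 — a 5-minute conflict.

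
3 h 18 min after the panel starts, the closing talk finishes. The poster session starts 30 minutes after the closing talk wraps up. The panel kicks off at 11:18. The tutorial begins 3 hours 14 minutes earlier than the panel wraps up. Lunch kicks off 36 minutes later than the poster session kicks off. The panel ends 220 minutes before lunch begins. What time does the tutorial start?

The closing talk ends at 11:18 + 198 min = 14:36.
The poster session starts at 14:36 + 30 min = 15:06.
Lunch starts at 15:06 + 36 min = 15:42.
The panel ends at 15:42 − 220 min = 12:02.
The tutorial starts at 12:02 − 194 min = 08:48.

08:48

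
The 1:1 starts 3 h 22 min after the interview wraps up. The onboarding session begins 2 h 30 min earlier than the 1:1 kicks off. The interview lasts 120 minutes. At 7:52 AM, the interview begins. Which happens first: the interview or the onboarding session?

the interview

The interview ends at 7:52 AM + 120 min = 9:52 AM.
The 1:1 starts at 9:52 AM + 202 min = 1:14 PM.
The onboarding session starts at 1:14 PM − 150 min = 10:44 AM.
The interview starts at 7:52 AM and the onboarding session starts at 10:44 AM, so the interview is first.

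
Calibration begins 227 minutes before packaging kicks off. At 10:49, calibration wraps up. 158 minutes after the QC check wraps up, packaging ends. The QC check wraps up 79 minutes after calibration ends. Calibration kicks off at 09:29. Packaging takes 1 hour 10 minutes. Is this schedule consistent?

No

The QC check ends at 10:49 + 79 min = 12:08.
Packaging ends at 12:08 + 158 min = 14:46.
Packaging starts at 14:46 − 70 min = 13:36.
Calibration starts at 13:36 − 227 min = 09:49.
But calibration is also said to start at 09:29 — a 20-minute conflict.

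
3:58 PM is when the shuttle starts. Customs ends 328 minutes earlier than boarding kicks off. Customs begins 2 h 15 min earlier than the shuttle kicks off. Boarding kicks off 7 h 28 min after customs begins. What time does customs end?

Customs starts at 3:58 PM − 135 min = 1:43 PM.
Boarding starts at 1:43 PM + 448 min = 9:11 PM.
Customs ends at 9:11 PM − 328 min = 3:43 PM.

3:43 PM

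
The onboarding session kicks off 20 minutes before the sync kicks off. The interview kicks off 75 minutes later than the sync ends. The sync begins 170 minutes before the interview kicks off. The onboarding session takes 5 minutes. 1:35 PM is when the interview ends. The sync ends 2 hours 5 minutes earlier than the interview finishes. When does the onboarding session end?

The sync ends at 1:35 PM − 125 min = 11:30 AM.
The interview starts at 11:30 AM + 75 min = 12:45 PM.
The sync starts at 12:45 PM − 170 min = 9:55 AM.
The onboarding session starts at 9:55 AM − 20 min = 9:35 AM.
The onboarding session ends at 9:35 AM + 5 min = 9:40 AM.

9:40 AM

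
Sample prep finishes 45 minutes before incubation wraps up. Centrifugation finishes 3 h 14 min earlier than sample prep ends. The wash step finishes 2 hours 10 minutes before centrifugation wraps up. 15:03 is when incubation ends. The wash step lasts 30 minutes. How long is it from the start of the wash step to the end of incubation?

Sample prep ends at 15:03 − 45 min = 14:18.
Centrifugation ends at 14:18 − 194 min = 11:04.
The wash step ends at 11:04 − 130 min = 08:54.
The wash step starts at 08:54 − 30 min = 08:24.
From 08:24 to 15:03 is 6 h 39 min.

6 h 39 min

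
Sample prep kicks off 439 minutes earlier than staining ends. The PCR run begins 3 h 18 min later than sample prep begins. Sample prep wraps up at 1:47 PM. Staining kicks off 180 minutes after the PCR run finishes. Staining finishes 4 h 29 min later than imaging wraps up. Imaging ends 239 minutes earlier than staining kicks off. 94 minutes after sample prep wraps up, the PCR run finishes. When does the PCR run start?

The PCR run ends at 1:47 PM + 94 min = 3:21 PM.
Staining starts at 3:21 PM + 180 min = 6:21 PM.
Imaging ends at 6:21 PM − 239 min = 2:22 PM.
Staining ends at 2:22 PM + 269 min = 6:51 PM.
Sample prep starts at 6:51 PM − 439 min = 11:32 AM.
The PCR run starts at 11:32 AM + 198 min = 2:50 PM.

2:50 PM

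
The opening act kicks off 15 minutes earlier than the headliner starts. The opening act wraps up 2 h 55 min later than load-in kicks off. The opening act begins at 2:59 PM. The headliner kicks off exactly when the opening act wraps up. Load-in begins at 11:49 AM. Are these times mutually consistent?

No

The opening act ends at 11:49 AM + 175 min = 2:44 PM.
So the headliner starts at 2:44 PM.
The opening act starts at 2:44 PM − 15 min = 2:29 PM.
But the opening act is also said to start at 2:59 PM — a 30-minute conflict.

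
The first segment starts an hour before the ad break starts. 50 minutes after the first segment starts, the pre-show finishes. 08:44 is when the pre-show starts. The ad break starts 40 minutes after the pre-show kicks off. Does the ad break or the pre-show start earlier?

the pre-show

The ad break starts at 08:44 + 40 min = 09:24.
The ad break starts at 09:24 and the pre-show starts at 08:44, so the pre-show is first.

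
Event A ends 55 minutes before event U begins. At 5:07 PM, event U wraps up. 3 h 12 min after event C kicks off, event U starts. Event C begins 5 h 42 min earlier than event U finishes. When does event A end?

Event C starts at 5:07 PM − 342 min = 11:25 AM.
Event U starts at 11:25 AM + 192 min = 2:37 PM.
Event A ends at 2:37 PM − 55 min = 1:42 PM.

1:42 PM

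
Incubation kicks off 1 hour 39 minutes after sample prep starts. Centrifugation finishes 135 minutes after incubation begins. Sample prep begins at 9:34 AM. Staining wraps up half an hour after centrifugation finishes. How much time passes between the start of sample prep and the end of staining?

Incubation starts at 9:34 AM + 99 min = 11:13 AM.
Centrifugation ends at 11:13 AM + 135 min = 1:28 PM.
Staining ends at 1:28 PM + 30 min = 1:58 PM.
From 9:34 AM to 1:58 PM is 4 hours 24 minutes.

4 hours 24 minutes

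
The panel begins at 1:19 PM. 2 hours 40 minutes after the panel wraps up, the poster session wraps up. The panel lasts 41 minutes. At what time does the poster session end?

The panel ends at 1:19 PM + 41 min = 2:00 PM.
The poster session ends at 2:00 PM + 160 min = 4:40 PM.

4:40 PM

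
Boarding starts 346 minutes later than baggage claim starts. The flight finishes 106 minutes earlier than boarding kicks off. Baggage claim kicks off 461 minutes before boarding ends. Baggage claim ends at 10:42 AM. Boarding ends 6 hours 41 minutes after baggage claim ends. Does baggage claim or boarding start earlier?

Boarding ends at 10:42 AM + 401 min = 5:23 PM.
Baggage claim starts at 5:23 PM − 461 min = 9:42 AM.
Boarding starts at 9:42 AM + 346 min = 3:28 PM.
Baggage claim starts at 9:42 AM and boarding starts at 3:28 PM, so baggage claim is first.

baggage claim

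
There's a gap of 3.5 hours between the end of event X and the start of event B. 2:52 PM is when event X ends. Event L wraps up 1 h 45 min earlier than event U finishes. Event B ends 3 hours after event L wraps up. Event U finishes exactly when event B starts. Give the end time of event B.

7:37 PM

Event B starts at 2:52 PM + 210 min = 6:22 PM.
So event U ends at 6:22 PM.
Event L ends at 6:22 PM − 105 min = 4:37 PM.
Event B ends at 4:37 PM + 180 min = 7:37 PM.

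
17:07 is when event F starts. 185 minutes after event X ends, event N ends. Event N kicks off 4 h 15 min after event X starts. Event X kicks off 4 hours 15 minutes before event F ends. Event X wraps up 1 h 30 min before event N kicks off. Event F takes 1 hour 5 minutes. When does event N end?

19:47

Event F ends at 17:07 + 65 min = 18:12.
Event X starts at 18:12 − 255 min = 13:57.
Event N starts at 13:57 + 255 min = 18:12.
Event X ends at 18:12 − 90 min = 16:42.
Event N ends at 16:42 + 185 min = 19:47.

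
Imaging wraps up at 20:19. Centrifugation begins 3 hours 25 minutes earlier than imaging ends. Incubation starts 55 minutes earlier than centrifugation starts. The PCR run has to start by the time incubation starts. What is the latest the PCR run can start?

Centrifugation starts at 20:19 − 205 min = 16:54.
Incubation starts at 16:54 − 55 min = 15:59.
The PCR run is bounded by incubation, so the latest it can start is 15:59.

15:59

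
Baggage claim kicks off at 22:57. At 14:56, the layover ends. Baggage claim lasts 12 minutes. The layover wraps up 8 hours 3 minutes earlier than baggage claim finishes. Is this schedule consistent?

Baggage claim ends at 22:57 + 12 min = 23:09.
The layover ends at 23:09 − 483 min = 15:06.
But the layover is also said to end at 14:56 — a 10-minute conflict.

No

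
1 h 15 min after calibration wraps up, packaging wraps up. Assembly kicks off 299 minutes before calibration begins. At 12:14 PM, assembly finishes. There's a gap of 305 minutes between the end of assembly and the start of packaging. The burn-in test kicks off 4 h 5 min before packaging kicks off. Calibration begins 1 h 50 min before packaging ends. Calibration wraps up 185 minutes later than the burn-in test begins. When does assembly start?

Packaging starts at 12:14 PM + 305 min = 5:19 PM.
The burn-in test starts at 5:19 PM − 245 min = 1:14 PM.
Calibration ends at 1:14 PM + 185 min = 4:19 PM.
Packaging ends at 4:19 PM + 75 min = 5:34 PM.
Calibration starts at 5:34 PM − 110 min = 3:44 PM.
Assembly starts at 3:44 PM − 299 min = 10:45 AM.

10:45 AM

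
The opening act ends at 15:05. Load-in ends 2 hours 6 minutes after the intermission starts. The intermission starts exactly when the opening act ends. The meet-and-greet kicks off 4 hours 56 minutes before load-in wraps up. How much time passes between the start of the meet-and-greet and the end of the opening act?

The intermission starts at 15:05.
Load-in ends at 15:05 + 126 min = 17:11.
The meet-and-greet starts at 17:11 − 296 min = 12:15.
From 12:15 to 15:05 is 2 h 50 min.

2 h 50 min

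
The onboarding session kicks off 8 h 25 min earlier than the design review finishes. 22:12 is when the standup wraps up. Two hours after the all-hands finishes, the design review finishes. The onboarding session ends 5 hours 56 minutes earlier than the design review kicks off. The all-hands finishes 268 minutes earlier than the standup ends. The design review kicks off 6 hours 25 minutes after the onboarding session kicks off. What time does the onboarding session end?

11:48

The all-hands ends at 22:12 − 268 min = 17:44.
The design review ends at 17:44 + 120 min = 19:44.
The onboarding session starts at 19:44 − 505 min = 11:19.
The design review starts at 11:19 + 385 min = 17:44.
The onboarding session ends at 17:44 − 356 min = 11:48.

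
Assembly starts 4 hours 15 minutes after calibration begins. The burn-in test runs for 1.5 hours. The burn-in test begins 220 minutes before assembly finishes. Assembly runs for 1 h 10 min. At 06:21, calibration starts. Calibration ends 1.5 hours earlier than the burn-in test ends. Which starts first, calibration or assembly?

calibration

Assembly starts at 06:21 + 255 min = 10:36.
Calibration starts at 06:21 and assembly starts at 10:36, so calibration is first.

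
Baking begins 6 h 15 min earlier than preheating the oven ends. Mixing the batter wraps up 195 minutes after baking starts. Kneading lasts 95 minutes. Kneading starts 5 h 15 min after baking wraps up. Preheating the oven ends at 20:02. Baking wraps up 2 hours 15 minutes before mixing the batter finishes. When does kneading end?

Baking starts at 20:02 − 375 min = 13:47.
Mixing the batter ends at 13:47 + 195 min = 17:02.
Baking ends at 17:02 − 135 min = 14:47.
Kneading starts at 14:47 + 315 min = 20:02.
Kneading ends at 20:02 + 95 min = 21:37.

21:37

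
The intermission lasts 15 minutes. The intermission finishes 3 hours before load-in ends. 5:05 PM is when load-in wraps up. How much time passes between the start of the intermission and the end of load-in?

195 minutes

The intermission ends at 5:05 PM − 180 min = 2:05 PM.
The intermission starts at 2:05 PM − 15 min = 1:50 PM.
From 1:50 PM to 5:05 PM is 195 minutes.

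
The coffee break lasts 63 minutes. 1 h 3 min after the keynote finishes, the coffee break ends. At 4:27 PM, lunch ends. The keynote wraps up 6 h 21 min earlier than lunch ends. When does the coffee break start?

10:06 AM

The keynote ends at 4:27 PM − 381 min = 10:06 AM.
The coffee break ends at 10:06 AM + 63 min = 11:09 AM.
The coffee break starts at 11:09 AM − 63 min = 10:06 AM.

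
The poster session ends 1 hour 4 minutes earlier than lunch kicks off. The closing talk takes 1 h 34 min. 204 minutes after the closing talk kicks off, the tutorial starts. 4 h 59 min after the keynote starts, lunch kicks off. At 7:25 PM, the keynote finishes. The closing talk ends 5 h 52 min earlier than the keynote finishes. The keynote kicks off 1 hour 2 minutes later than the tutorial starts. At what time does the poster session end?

8:20 PM

The closing talk ends at 7:25 PM − 352 min = 1:33 PM.
The closing talk starts at 1:33 PM − 94 min = 11:59 AM.
The tutorial starts at 11:59 AM + 204 min = 3:23 PM.
The keynote starts at 3:23 PM + 62 min = 4:25 PM.
Lunch starts at 4:25 PM + 299 min = 9:24 PM.
The poster session ends at 9:24 PM − 64 min = 8:20 PM.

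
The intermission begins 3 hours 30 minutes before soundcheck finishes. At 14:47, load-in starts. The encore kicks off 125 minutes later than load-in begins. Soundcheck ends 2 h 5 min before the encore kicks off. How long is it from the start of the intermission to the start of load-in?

The encore starts at 14:47 + 125 min = 16:52.
Soundcheck ends at 16:52 − 125 min = 14:47.
The intermission starts at 14:47 − 210 min = 11:17.
From 11:17 to 14:47 is 210 minutes.

210 minutes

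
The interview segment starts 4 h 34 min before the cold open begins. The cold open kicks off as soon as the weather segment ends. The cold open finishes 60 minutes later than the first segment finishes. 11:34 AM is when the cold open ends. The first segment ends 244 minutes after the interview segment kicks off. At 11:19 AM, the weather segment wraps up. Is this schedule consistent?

No

The cold open starts at 11:19 AM.
The interview segment starts at 11:19 AM − 274 min = 6:45 AM.
The first segment ends at 6:45 AM + 244 min = 10:49 AM.
The cold open ends at 10:49 AM + 60 min = 11:49 AM.
But the cold open is also said to end at 11:34 AM — a 15-minute conflict.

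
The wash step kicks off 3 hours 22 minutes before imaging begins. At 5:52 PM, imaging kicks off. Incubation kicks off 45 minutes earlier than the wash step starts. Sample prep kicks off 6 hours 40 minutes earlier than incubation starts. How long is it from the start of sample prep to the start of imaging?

The wash step starts at 5:52 PM − 202 min = 2:30 PM.
Incubation starts at 2:30 PM − 45 min = 1:45 PM.
Sample prep starts at 1:45 PM − 400 min = 7:05 AM.
From 7:05 AM to 5:52 PM is 647 minutes.

647 minutes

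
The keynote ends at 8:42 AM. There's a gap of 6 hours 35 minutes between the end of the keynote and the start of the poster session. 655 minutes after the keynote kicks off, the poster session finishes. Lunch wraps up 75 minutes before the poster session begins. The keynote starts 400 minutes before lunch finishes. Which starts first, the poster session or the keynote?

The poster session starts at 8:42 AM + 395 min = 3:17 PM.
Lunch ends at 3:17 PM − 75 min = 2:02 PM.
The keynote starts at 2:02 PM − 400 min = 7:22 AM.
The poster session starts at 3:17 PM and the keynote starts at 7:22 AM, so the keynote is first.

the keynote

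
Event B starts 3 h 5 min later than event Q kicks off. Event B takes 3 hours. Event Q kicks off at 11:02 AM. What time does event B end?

5:07 PM

Event B starts at 11:02 AM + 185 min = 2:07 PM.
Event B ends at 2:07 PM + 180 min = 5:07 PM.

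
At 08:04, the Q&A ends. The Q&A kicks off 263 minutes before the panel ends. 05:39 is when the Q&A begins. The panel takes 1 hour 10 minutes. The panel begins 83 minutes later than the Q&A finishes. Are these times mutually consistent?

The panel starts at 08:04 + 83 min = 09:27.
The panel ends at 09:27 + 70 min = 10:37.
The Q&A starts at 10:37 − 263 min = 06:14.
But the Q&A is also said to start at 05:39 — a 35-minute conflict.

No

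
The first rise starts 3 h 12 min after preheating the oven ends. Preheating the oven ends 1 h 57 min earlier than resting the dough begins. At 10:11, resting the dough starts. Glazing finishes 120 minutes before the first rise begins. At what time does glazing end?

09:26

Preheating the oven ends at 10:11 − 117 min = 08:14.
The first rise starts at 08:14 + 192 min = 11:26.
Glazing ends at 11:26 − 120 min = 09:26.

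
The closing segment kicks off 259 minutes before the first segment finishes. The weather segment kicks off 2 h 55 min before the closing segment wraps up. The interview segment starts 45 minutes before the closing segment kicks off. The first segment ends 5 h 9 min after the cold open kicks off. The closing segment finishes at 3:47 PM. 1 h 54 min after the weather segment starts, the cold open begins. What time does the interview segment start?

2:51 PM

The weather segment starts at 3:47 PM − 175 min = 12:52 PM.
The cold open starts at 12:52 PM + 114 min = 2:46 PM.
The first segment ends at 2:46 PM + 309 min = 7:55 PM.
The closing segment starts at 7:55 PM − 259 min = 3:36 PM.
The interview segment starts at 3:36 PM − 45 min = 2:51 PM.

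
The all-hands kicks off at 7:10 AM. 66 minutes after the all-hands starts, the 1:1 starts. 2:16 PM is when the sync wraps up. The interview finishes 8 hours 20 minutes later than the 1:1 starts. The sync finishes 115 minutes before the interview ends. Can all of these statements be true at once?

The 1:1 starts at 7:10 AM + 66 min = 8:16 AM.
The interview ends at 8:16 AM + 500 min = 4:36 PM.
The sync ends at 4:36 PM − 115 min = 2:41 PM.
But the sync is also said to end at 2:16 PM — a 25-minute conflict.

No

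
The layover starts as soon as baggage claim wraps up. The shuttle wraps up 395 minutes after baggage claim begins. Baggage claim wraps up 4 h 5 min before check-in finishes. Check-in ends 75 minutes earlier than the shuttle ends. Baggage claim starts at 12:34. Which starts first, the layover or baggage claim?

The shuttle ends at 12:34 + 395 min = 19:09.
Check-in ends at 19:09 − 75 min = 17:54.
Baggage claim ends at 17:54 − 245 min = 13:49.
So the layover starts at 13:49.
The layover starts at 13:49 and baggage claim starts at 12:34, so baggage claim is first.

baggage claim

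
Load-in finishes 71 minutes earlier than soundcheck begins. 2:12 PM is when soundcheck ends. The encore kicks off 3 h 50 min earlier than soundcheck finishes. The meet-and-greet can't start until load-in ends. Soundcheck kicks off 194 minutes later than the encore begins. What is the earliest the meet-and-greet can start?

The encore starts at 2:12 PM − 230 min = 10:22 AM.
Soundcheck starts at 10:22 AM + 194 min = 1:36 PM.
Load-in ends at 1:36 PM − 71 min = 12:25 PM.
The meet-and-greet is bounded by load-in, so the earliest it can start is 12:25 PM.

12:25 PM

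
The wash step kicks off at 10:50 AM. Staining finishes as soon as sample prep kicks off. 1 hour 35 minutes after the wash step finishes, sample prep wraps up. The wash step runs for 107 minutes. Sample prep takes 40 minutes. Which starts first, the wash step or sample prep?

The wash step ends at 10:50 AM + 107 min = 12:37 PM.
Sample prep ends at 12:37 PM + 95 min = 2:12 PM.
Sample prep starts at 2:12 PM − 40 min = 1:32 PM.
The wash step starts at 10:50 AM and sample prep starts at 1:32 PM, so the wash step is first.

the wash step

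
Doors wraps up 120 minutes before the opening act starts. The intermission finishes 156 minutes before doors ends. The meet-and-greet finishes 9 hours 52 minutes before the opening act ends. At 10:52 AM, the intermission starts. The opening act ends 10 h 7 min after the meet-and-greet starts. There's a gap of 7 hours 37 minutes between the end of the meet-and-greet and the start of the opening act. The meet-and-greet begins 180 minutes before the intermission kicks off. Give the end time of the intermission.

11:08 AM

The meet-and-greet starts at 10:52 AM − 180 min = 7:52 AM.
The opening act ends at 7:52 AM + 607 min = 5:59 PM.
The meet-and-greet ends at 5:59 PM − 592 min = 8:07 AM.
The opening act starts at 8:07 AM + 457 min = 3:44 PM.
Doors ends at 3:44 PM − 120 min = 1:44 PM.
The intermission ends at 1:44 PM − 156 min = 11:08 AM.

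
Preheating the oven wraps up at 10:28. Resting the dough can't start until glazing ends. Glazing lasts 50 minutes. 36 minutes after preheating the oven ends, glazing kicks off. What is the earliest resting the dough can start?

11:54

Glazing starts at 10:28 + 36 min = 11:04.
Glazing ends at 11:04 + 50 min = 11:54.
Resting the dough is bounded by glazing, so the earliest it can start is 11:54.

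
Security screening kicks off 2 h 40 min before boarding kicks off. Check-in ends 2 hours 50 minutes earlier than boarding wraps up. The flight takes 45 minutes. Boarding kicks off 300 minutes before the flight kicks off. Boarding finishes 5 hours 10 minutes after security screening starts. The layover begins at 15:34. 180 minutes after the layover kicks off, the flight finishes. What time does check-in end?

The flight ends at 15:34 + 180 min = 18:34.
The flight starts at 18:34 − 45 min = 17:49.
Boarding starts at 17:49 − 300 min = 12:49.
Security screening starts at 12:49 − 160 min = 10:09.
Boarding ends at 10:09 + 310 min = 15:19.
Check-in ends at 15:19 − 170 min = 12:29.

12:29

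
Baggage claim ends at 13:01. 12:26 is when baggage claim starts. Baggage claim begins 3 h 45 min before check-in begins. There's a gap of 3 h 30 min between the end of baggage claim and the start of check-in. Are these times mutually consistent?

No

Check-in starts at 13:01 + 210 min = 16:31.
Baggage claim starts at 16:31 − 225 min = 12:46.
But baggage claim is also said to start at 12:26 — a 20-minute conflict.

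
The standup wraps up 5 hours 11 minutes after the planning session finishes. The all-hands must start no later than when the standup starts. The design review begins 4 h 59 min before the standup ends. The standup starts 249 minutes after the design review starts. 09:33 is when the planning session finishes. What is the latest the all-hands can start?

13:54

The standup ends at 09:33 + 311 min = 14:44.
The design review starts at 14:44 − 299 min = 09:45.
The standup starts at 09:45 + 249 min = 13:54.
The all-hands is bounded by the standup, so the latest it can start is 13:54.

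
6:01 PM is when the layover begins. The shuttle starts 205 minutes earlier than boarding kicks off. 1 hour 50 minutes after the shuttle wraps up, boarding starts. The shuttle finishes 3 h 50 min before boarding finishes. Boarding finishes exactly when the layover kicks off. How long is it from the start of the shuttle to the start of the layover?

Boarding ends at 6:01 PM.
The shuttle ends at 6:01 PM − 230 min = 2:11 PM.
Boarding starts at 2:11 PM + 110 min = 4:01 PM.
The shuttle starts at 4:01 PM − 205 min = 12:36 PM.
From 12:36 PM to 6:01 PM is 5 hours 25 minutes.

5 hours 25 minutes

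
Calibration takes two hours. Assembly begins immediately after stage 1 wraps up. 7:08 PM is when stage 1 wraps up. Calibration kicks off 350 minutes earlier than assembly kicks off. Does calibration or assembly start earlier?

calibration

Assembly starts at 7:08 PM.
Calibration starts at 7:08 PM − 350 min = 1:18 PM.
Calibration starts at 1:18 PM and assembly starts at 7:08 PM, so calibration is first.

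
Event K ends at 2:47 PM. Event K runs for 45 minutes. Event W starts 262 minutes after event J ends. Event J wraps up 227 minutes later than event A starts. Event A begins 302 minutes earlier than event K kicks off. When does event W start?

5:09 PM

Event K starts at 2:47 PM − 45 min = 2:02 PM.
Event A starts at 2:02 PM − 302 min = 9:00 AM.
Event J ends at 9:00 AM + 227 min = 12:47 PM.
Event W starts at 12:47 PM + 262 min = 5:09 PM.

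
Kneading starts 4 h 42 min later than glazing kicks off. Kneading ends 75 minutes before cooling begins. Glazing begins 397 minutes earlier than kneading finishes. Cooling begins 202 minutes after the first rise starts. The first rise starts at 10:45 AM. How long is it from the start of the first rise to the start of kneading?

12 minutes

Cooling starts at 10:45 AM + 202 min = 2:07 PM.
Kneading ends at 2:07 PM − 75 min = 12:52 PM.
Glazing starts at 12:52 PM − 397 min = 6:15 AM.
Kneading starts at 6:15 AM + 282 min = 10:57 AM.
From 10:45 AM to 10:57 AM is 12 minutes.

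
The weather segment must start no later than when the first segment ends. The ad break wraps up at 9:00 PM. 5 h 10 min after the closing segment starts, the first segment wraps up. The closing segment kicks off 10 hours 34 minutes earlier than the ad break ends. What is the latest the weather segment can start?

3:36 PM

The closing segment starts at 9:00 PM − 634 min = 10:26 AM.
The first segment ends at 10:26 AM + 310 min = 3:36 PM.
The weather segment is bounded by the first segment, so the latest it can start is 3:36 PM.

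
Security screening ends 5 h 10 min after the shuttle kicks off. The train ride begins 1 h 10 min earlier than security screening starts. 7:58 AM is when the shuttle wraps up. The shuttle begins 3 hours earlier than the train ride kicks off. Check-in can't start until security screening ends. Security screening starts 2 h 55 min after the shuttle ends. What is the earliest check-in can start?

11:53 AM

Security screening starts at 7:58 AM + 175 min = 10:53 AM.
The train ride starts at 10:53 AM − 70 min = 9:43 AM.
The shuttle starts at 9:43 AM − 180 min = 6:43 AM.
Security screening ends at 6:43 AM + 310 min = 11:53 AM.
Check-in is bounded by security screening, so the earliest it can start is 11:53 AM.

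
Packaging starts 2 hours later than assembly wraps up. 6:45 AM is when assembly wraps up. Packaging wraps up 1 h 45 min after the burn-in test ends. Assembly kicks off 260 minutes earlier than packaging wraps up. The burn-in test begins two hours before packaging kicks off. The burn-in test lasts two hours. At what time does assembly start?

Packaging starts at 6:45 AM + 120 min = 8:45 AM.
The burn-in test starts at 8:45 AM − 120 min = 6:45 AM.
The burn-in test ends at 6:45 AM + 120 min = 8:45 AM.
Packaging ends at 8:45 AM + 105 min = 10:30 AM.
Assembly starts at 10:30 AM − 260 min = 6:10 AM.

6:10 AM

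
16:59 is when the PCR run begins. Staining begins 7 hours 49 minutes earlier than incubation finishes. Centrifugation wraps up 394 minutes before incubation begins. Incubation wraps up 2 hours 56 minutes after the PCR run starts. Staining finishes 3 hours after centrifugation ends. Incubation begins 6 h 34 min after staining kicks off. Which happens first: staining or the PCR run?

Incubation ends at 16:59 + 176 min = 19:55.
Staining starts at 19:55 − 469 min = 12:06.
Staining starts at 12:06 and the PCR run starts at 16:59, so staining is first.

staining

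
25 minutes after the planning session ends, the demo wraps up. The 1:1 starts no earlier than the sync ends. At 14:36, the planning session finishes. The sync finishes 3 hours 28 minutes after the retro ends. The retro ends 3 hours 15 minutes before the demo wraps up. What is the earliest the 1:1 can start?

15:14

The demo ends at 14:36 + 25 min = 15:01.
The retro ends at 15:01 − 195 min = 11:46.
The sync ends at 11:46 + 208 min = 15:14.
The 1:1 is bounded by the sync, so the earliest it can start is 15:14.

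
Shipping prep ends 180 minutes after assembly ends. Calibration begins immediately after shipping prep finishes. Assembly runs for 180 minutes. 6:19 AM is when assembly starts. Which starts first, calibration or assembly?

assembly

Assembly ends at 6:19 AM + 180 min = 9:19 AM.
Shipping prep ends at 9:19 AM + 180 min = 12:19 PM.
So calibration starts at 12:19 PM.
Calibration starts at 12:19 PM and assembly starts at 6:19 AM, so assembly is first.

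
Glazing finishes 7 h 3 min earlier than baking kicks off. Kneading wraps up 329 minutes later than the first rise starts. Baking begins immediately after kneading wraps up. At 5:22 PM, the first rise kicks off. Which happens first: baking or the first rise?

the first rise

Kneading ends at 5:22 PM + 329 min = 10:51 PM.
So baking starts at 10:51 PM.
Baking starts at 10:51 PM and the first rise starts at 5:22 PM, so the first rise is first.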